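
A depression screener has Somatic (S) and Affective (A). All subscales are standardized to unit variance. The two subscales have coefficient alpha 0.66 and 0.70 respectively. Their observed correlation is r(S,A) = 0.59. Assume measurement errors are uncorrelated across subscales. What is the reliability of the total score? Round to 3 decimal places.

Var(S+A) = 2 + 2·[0.59] = 2 + 1.18 = 3.18.
Because errors are independent across components, Cov(Tᵢ,Tⱼ) = Cov(Xᵢ,Xⱼ); the off-diagonal part of the true-score variance is the same as above.
True-score variance = [0.66 + 0.70] + 1.18 = 1.36 + 1.18 = 2.54.
Reliability = 2.54 / 3.18 = 0.799.

0.799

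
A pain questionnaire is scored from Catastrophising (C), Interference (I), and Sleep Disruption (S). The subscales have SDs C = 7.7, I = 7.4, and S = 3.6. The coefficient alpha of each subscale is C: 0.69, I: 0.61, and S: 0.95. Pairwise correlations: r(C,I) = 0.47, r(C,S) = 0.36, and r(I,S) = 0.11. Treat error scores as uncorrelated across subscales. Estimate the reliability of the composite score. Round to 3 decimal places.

Var(C+I+S) = 7.7² + 7.4² + 3.6² + 2·[7.7·7.4·0.47 + 7.7·3.6·0.36 + 7.4·3.6·0.11] = 127.01 + 79.3804 = 206.39.
Under uncorrelated errors the observed covariances equal the true-score covariances, so only the own-variance terms attenuate.
True-score variance = [7.7²·0.69 + 7.4²·0.61 + 3.6²·0.95] + 79.3804 = 86.6257 + 79.3804 = 166.006.
Reliability = 166.006 / 206.39 = 0.804.

0.804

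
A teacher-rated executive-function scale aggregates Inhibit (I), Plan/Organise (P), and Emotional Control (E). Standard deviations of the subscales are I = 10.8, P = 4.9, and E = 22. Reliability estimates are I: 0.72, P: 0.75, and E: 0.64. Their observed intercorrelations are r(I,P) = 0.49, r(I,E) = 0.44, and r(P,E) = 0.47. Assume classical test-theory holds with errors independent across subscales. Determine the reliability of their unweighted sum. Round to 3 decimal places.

Var(I+P+E) = 10.8² + 4.9² + 22² + 2·[10.8·4.9·0.49 + 10.8·22·0.44 + 4.9·22·0.47] = 624.65 + 362.282 = 986.932.
Under uncorrelated errors the observed covariances equal the true-score covariances, so only the own-variance terms attenuate.
True-score variance = [10.8²·0.72 + 4.9²·0.75 + 22²·0.64] + 362.282 = 411.748 + 362.282 = 774.03.
Reliability = 774.03 / 986.932 = 0.784.

0.784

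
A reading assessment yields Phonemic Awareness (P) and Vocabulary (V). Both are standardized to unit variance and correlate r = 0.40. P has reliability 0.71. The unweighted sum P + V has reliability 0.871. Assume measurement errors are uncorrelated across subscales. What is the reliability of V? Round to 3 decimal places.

Var(P+V) = 2 + 2·0.40 = 2.800.
True-score variance = ρ_P + ρ_V + 2·0.40, so 0.871 = (0.71 + ρ_V + 0.80) / 2.800.
ρ_V = 0.871·2.800 − 0.71 − 0.80 = 0.929.

0.929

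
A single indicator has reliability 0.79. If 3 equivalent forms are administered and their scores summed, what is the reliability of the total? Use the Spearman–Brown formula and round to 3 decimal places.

ρ_k = kρ / (1 + (k−1)ρ) = 3·0.79 / (1 + 2·0.79) = 2.370 / 2.580 = 0.919.

0.919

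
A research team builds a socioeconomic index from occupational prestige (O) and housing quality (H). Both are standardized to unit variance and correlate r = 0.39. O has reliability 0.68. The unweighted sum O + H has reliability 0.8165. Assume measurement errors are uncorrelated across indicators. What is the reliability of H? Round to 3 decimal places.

Var(O+H) = 2 + 2·0.39 = 2.780.
True-score variance = ρ_O + ρ_H + 2·0.39, so 0.8165 = (0.68 + ρ_H + 0.78) / 2.780.
ρ_H = 0.8165·2.780 − 0.68 − 0.78 = 0.810.

0.810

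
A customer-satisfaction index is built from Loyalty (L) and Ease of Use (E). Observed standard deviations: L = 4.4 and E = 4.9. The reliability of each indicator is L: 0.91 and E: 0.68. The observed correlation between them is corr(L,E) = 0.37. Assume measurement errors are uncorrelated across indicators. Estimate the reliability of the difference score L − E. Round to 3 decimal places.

Var(L−E) = 4.4² + 4.9² − 2·4.4·4.9·0.37 = 43.37 − 15.9544 = 27.4156.
Under uncorrelated errors the observed covariances equal the true-score covariances, so only the own-variance terms attenuate.
True-score variance = [4.4²·0.91 + 4.9²·0.68] − 15.9544 = 33.9444 − 15.9544 = 17.99.
Reliability = 17.99 / 27.4156 = 0.656.

0.656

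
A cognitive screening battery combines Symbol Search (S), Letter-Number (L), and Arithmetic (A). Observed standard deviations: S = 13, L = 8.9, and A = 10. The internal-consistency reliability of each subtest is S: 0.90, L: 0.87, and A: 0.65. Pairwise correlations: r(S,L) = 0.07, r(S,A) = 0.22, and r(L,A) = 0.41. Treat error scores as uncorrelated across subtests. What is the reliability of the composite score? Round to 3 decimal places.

0.874

Var(S+L+A) = 13² + 8.9² + 10² + 2·[13·8.9·0.07 + 13·10·0.22 + 8.9·10·0.41] = 348.21 + 146.378 = 494.588.
Because errors are independent across components, Cov(Tᵢ,Tⱼ) = Cov(Xᵢ,Xⱼ); the off-diagonal part of the true-score variance is the same as above.
True-score variance = [13²·0.90 + 8.9²·0.87 + 10²·0.65] + 146.378 = 286.013 + 146.378 = 432.391.
Reliability = 432.391 / 494.588 = 0.874.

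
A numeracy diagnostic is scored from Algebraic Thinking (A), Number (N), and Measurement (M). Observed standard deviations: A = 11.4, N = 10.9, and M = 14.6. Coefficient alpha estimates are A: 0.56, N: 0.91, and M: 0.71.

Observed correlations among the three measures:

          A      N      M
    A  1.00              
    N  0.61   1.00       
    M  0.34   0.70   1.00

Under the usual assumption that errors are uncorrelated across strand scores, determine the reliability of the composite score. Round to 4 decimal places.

Var(A+N+M) = 11.4² + 10.9² + 14.6² + 2·[11.4·10.9·0.61 + 11.4·14.6·0.34 + 10.9·14.6·0.70] = 461.93 + 487.572 = 949.502.
With uncorrelated errors the cross-covariances are all true-score covariance, so they carry over unchanged; only the diagonal terms shrink to ρᵢσᵢ².
True-score variance = [11.4²·0.56 + 10.9²·0.91 + 14.6²·0.71] + 487.572 = 332.238 + 487.572 = 819.811.
Reliability = 819.811 / 949.502 = 0.8634.

0.8634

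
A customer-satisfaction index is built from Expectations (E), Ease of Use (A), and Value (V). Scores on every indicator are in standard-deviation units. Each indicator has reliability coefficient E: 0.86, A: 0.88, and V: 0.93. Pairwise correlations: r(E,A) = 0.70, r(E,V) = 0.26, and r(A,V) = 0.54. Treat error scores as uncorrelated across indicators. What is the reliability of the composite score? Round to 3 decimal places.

0.945

Var(E+A+V) = 3 + 2·[0.70 + 0.26 + 0.54] = 3 + 3 = 6.
With uncorrelated errors the cross-covariances are all true-score covariance, so they carry over unchanged; only the diagonal terms shrink to ρᵢσᵢ².
True-score variance = [0.86 + 0.88 + 0.93] + 3 = 2.67 + 3 = 5.67.
Reliability = 5.67 / 6 = 0.945.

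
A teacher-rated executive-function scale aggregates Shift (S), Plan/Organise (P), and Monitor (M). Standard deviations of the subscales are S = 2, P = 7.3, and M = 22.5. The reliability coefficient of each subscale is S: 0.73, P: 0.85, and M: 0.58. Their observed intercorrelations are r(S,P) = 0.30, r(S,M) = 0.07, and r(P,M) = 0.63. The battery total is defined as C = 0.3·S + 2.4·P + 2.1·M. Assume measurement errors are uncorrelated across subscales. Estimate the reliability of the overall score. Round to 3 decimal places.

Var(C) = 0.3²·2² + 2.4²·7.3² + 2.1²·22.5² + 2·[0.72·2·7.3·0.30 + 0.63·2·22.5·0.07 + 5.04·7.3·22.5·0.63] = 2539.87 + 1053.33 = 3593.2.
Because errors are independent across components, Cov(Tᵢ,Tⱼ) = Cov(Xᵢ,Xⱼ); the off-diagonal part of the true-score variance is the same as above.
True-score variance = [0.3²·2²·0.73 + 2.4²·7.3²·0.85 + 2.1²·22.5²·0.58] + 1053.33 = 1556.06 + 1053.33 = 2609.39.
Reliability = 2609.39 / 3593.2 = 0.726.

0.726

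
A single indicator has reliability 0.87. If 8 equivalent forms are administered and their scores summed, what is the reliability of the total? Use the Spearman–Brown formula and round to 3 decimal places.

0.982

ρ_k = kρ / (1 + (k−1)ρ) = 8·0.87 / (1 + 7·0.87) = 6.960 / 7.090 = 0.982.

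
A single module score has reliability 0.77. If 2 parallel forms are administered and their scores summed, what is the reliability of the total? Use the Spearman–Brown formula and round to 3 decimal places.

ρ_k = kρ / (1 + (k−1)ρ) = 2·0.77 / (1 + 1·0.77) = 1.540 / 1.770 = 0.870.

0.870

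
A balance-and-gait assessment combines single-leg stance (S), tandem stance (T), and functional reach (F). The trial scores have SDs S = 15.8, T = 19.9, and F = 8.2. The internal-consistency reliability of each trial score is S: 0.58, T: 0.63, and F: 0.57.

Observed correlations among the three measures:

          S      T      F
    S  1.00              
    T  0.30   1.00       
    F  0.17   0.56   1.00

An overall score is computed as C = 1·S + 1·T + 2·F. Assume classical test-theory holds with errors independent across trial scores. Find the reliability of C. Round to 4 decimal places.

0.7643

Var(C) = 15.8² + 19.9² + 2²·8.2² + 2·[15.8·19.9·0.30 + 2·15.8·8.2·0.17 + 2·19.9·8.2·0.56] = 914.61 + 642.276 = 1556.89.
Under uncorrelated errors the observed covariances equal the true-score covariances, so only the own-variance terms attenuate.
True-score variance = [15.8²·0.58 + 19.9²·0.63 + 2²·8.2²·0.57] + 642.276 = 547.585 + 642.276 = 1189.86.
Reliability = 1189.86 / 1556.89 = 0.7643.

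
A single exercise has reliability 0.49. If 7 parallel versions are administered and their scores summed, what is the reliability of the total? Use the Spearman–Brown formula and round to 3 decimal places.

0.871

ρ_k = kρ / (1 + (k−1)ρ) = 7·0.49 / (1 + 6·0.49) = 3.430 / 3.940 = 0.871.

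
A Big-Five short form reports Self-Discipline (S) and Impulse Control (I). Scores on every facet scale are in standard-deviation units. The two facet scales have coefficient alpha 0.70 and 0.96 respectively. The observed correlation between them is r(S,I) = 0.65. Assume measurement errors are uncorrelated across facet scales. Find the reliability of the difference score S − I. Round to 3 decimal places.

Var(S−I) = 1 + 1 − 2·0.65 = 2 − 1.3 = 0.7.
With uncorrelated errors the cross-covariances are all true-score covariance, so they carry over unchanged; only the diagonal terms shrink to ρᵢσᵢ².
True-score variance = [0.70 + 0.96] − 1.3 = 1.66 − 1.3 = 0.36.
Reliability = 0.36 / 0.7 = 0.514.

0.514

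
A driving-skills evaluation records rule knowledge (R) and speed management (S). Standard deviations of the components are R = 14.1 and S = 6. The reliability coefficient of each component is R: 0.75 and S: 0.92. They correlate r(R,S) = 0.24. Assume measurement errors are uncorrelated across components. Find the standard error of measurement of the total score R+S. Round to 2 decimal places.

Var(total) = 234.81 + 40.608 = 275.418.
True-score variance = 182.228 + 40.608 = 222.836, so reliability = 0.8091.
Error variance = 275.418 − 222.836 = 52.5825; SEM = √52.5825 = 7.25.

7.25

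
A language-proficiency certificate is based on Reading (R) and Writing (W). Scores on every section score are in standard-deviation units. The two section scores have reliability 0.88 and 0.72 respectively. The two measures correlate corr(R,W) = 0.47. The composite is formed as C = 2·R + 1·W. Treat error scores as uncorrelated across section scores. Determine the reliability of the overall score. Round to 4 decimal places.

0.8895

Var(C) = 2² + 1 + 2·[2·0.47] = 5 + 1.88 = 6.88.
Because errors are independent across components, Cov(Tᵢ,Tⱼ) = Cov(Xᵢ,Xⱼ); the off-diagonal part of the true-score variance is the same as above.
True-score variance = [2²·0.88 + 0.72] + 1.88 = 4.24 + 1.88 = 6.12.
Reliability = 6.12 / 6.88 = 0.8895.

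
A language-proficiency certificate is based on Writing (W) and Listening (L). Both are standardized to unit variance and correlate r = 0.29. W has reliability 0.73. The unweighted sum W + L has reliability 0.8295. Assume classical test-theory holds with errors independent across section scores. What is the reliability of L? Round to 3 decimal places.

0.830

Var(W+L) = 2 + 2·0.29 = 2.580.
True-score variance = ρ_W + ρ_L + 2·0.29, so 0.8295 = (0.73 + ρ_L + 0.58) / 2.580.
ρ_L = 0.8295·2.580 − 0.73 − 0.58 = 0.830.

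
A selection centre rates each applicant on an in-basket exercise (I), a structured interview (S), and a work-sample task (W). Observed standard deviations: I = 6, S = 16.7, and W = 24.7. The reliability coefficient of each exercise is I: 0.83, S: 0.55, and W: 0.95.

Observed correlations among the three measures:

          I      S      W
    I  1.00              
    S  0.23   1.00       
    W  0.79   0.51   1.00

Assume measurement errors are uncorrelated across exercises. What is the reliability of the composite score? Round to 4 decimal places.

Var(I+S+W) = 6² + 16.7² + 24.7² + 2·[6·16.7·0.23 + 6·24.7·0.79 + 16.7·24.7·0.51] = 924.98 + 700.988 = 1625.97.
With uncorrelated errors the cross-covariances are all true-score covariance, so they carry over unchanged; only the diagonal terms shrink to ρᵢσᵢ².
True-score variance = [6²·0.83 + 16.7²·0.55 + 24.7²·0.95] + 700.988 = 762.855 + 700.988 = 1463.84.
Reliability = 1463.84 / 1625.97 = 0.9003.

0.9003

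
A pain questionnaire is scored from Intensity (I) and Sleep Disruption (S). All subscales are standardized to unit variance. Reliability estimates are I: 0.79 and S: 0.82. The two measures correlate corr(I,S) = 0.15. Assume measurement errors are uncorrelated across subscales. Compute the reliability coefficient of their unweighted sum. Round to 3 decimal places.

0.830

Var(I+S) = 2 + 2·[0.15] = 2 + 0.3 = 2.3.
With uncorrelated errors the cross-covariances are all true-score covariance, so they carry over unchanged; only the diagonal terms shrink to ρᵢσᵢ².
True-score variance = [0.79 + 0.82] + 0.3 = 1.61 + 0.3 = 1.91.
Reliability = 1.91 / 2.3 = 0.830.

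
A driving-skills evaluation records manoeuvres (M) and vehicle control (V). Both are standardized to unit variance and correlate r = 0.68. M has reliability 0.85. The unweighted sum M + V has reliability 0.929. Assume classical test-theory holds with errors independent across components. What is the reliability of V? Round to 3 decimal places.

Var(M+V) = 2 + 2·0.68 = 3.360.
True-score variance = ρ_M + ρ_V + 2·0.68, so 0.929 = (0.85 + ρ_V + 1.36) / 3.360.
ρ_V = 0.929·3.360 − 0.85 − 1.36 = 0.911.

0.911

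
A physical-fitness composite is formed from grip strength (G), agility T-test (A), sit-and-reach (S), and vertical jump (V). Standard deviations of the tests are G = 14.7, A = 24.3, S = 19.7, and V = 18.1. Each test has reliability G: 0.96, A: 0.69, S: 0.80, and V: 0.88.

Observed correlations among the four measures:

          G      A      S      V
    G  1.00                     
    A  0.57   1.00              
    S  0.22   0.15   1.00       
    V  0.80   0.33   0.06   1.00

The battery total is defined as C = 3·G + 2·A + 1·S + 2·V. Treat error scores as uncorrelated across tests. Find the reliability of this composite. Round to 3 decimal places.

Var(C) = 3²·14.7² + 2²·24.3² + 19.7² + 2²·18.1² + 2·[6·14.7·24.3·0.57 + 3·14.7·19.7·0.22 + 6·14.7·18.1·0.80 + 2·24.3·19.7·0.15 + 4·24.3·18.1·0.33 + 2·19.7·18.1·0.06] = 6005.3 + 6913.8 = 12919.1.
Under uncorrelated errors the observed covariances equal the true-score covariances, so only the own-variance terms attenuate.
True-score variance = [3²·14.7²·0.96 + 2²·24.3²·0.69 + 19.7²·0.80 + 2²·18.1²·0.88] + 6913.8 = 4960.43 + 6913.8 = 11874.2.
Reliability = 11874.2 / 12919.1 = 0.919.

0.919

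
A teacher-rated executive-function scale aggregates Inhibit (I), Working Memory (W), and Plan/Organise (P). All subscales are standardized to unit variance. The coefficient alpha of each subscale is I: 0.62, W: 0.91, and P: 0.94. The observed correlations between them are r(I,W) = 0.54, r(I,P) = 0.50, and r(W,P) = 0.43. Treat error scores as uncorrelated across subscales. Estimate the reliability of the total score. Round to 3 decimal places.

Var(I+W+P) = 3 + 2·[0.54 + 0.50 + 0.43] = 3 + 2.94 = 5.94.
Under uncorrelated errors the observed covariances equal the true-score covariances, so only the own-variance terms attenuate.
True-score variance = [0.62 + 0.91 + 0.94] + 2.94 = 2.47 + 2.94 = 5.41.
Reliability = 5.41 / 5.94 = 0.911.

0.911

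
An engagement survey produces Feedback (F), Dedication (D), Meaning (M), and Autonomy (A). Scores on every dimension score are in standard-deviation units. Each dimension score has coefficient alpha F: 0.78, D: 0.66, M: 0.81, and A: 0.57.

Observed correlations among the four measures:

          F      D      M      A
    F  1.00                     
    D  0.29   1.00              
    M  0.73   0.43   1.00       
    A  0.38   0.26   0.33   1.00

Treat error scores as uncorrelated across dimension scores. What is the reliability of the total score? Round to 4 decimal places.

0.8665

Var(F+D+M+A) = 4 + 2·[0.29 + 0.73 + 0.38 + 0.43 + 0.26 + 0.33] = 4 + 4.84 = 8.84.
Because errors are independent across components, Cov(Tᵢ,Tⱼ) = Cov(Xᵢ,Xⱼ); the off-diagonal part of the true-score variance is the same as above.
True-score variance = [0.78 + 0.66 + 0.81 + 0.57] + 4.84 = 2.82 + 4.84 = 7.66.
Reliability = 7.66 / 8.84 = 0.8665.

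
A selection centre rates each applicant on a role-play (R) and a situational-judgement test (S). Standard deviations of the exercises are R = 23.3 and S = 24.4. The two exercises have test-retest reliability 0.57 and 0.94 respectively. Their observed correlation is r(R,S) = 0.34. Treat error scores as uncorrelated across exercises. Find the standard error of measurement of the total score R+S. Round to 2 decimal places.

16.41

Var(total) = 1138.25 + 386.594 = 1524.84.
True-score variance = 869.086 + 386.594 = 1255.68, so reliability = 0.8235.
Error variance = 1524.84 − 1255.68 = 269.164; SEM = √269.164 = 16.41.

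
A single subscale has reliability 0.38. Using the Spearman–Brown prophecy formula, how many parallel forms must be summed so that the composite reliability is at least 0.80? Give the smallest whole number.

k ≥ ρ*(1−ρ₁)/(ρ₁(1−ρ*)) = 0.80·0.62 / (0.38·0.20) = 6.526.
Smallest integer k = 7.

7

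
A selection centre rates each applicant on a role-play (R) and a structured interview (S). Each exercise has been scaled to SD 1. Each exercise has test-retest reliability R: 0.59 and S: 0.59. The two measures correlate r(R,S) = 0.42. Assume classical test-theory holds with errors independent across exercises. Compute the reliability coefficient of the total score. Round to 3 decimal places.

Var(R+S) = 2 + 2·[0.42] = 2 + 0.84 = 2.84.
Under uncorrelated errors the observed covariances equal the true-score covariances, so only the own-variance terms attenuate.
True-score variance = [0.59 + 0.59] + 0.84 = 1.18 + 0.84 = 2.02.
Reliability = 2.02 / 2.84 = 0.711.

0.711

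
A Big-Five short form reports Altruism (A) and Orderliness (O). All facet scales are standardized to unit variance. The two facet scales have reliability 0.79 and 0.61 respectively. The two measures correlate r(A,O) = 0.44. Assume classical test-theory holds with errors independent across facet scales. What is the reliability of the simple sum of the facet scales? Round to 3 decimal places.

Var(A+O) = 2 + 2·[0.44] = 2 + 0.88 = 2.88.
With uncorrelated errors the cross-covariances are all true-score covariance, so they carry over unchanged; only the diagonal terms shrink to ρᵢσᵢ².
True-score variance = [0.79 + 0.61] + 0.88 = 1.4 + 0.88 = 2.28.
Reliability = 2.28 / 2.88 = 0.792.

0.792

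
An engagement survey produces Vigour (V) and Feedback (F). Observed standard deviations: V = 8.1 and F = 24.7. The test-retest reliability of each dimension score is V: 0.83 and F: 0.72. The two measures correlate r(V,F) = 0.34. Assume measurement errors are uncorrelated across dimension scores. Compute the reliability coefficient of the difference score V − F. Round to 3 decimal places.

Var(V−F) = 8.1² + 24.7² − 2·8.1·24.7·0.34 = 675.7 − 136.048 = 539.652.
With uncorrelated errors the cross-covariances are all true-score covariance, so they carry over unchanged; only the diagonal terms shrink to ρᵢσᵢ².
True-score variance = [8.1²·0.83 + 24.7²·0.72] − 136.048 = 493.721 − 136.048 = 357.673.
Reliability = 357.673 / 539.652 = 0.663.

0.663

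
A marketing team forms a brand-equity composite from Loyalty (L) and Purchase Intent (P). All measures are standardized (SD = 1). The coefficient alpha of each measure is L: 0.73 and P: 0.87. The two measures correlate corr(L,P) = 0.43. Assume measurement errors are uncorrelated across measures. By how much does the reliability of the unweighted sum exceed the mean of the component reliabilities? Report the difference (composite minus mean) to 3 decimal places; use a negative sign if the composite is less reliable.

0.060

Var(sum) = 2 + 0.86 = 2.86; true-score variance = 1.6 + 0.86 = 2.46; composite reliability = 0.8601.
Mean component reliability = 0.8000.
Difference = 0.8601 − 0.8000 = 0.060.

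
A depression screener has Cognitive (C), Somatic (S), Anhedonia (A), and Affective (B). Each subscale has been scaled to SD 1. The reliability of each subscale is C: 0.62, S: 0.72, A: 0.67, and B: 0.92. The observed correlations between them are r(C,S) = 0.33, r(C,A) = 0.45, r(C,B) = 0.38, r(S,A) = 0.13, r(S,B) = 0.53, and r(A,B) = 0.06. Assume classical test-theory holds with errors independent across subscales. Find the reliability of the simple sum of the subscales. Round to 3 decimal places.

Var(C+S+A+B) = 4 + 2·[0.33 + 0.45 + 0.38 + 0.13 + 0.53 + 0.06] = 4 + 3.76 = 7.76.
Under uncorrelated errors the observed covariances equal the true-score covariances, so only the own-variance terms attenuate.
True-score variance = [0.62 + 0.72 + 0.67 + 0.92] + 3.76 = 2.93 + 3.76 = 6.69.
Reliability = 6.69 / 7.76 = 0.862.

0.862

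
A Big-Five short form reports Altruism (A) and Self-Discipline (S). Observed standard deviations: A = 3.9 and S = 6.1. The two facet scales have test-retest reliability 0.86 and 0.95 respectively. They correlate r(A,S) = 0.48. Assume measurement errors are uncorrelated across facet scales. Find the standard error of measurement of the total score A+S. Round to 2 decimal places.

Var(total) = 52.42 + 22.8384 = 75.2584.
True-score variance = 48.4301 + 22.8384 = 71.2685, so reliability = 0.9470.
Error variance = 75.2584 − 71.2685 = 3.9899; SEM = √3.9899 = 2.00.

2.00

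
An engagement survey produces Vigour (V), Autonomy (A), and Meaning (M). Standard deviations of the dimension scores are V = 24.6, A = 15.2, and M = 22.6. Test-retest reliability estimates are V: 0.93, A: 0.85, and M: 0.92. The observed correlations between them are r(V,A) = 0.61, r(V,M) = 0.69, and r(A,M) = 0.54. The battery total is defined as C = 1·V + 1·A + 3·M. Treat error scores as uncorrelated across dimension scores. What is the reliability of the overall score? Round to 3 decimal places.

Var(C) = 24.6² + 15.2² + 3²·22.6² + 2·[24.6·15.2·0.61 + 3·24.6·22.6·0.69 + 3·15.2·22.6·0.54] = 5433.04 + 3870.86 = 9303.9.
Under uncorrelated errors the observed covariances equal the true-score covariances, so only the own-variance terms attenuate.
True-score variance = [24.6²·0.93 + 15.2²·0.85 + 3²·22.6²·0.92] + 3870.86 = 4988.28 + 3870.86 = 8859.14.
Reliability = 8859.14 / 9303.9 = 0.952.

0.952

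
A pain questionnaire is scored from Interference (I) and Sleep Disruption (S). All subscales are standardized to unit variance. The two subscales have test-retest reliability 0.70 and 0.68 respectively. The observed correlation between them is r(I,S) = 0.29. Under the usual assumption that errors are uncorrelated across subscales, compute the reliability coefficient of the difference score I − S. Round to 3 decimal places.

0.563

Var(I−S) = 1 + 1 − 2·0.29 = 2 − 0.58 = 1.42.
Because errors are independent across components, Cov(Tᵢ,Tⱼ) = Cov(Xᵢ,Xⱼ); the off-diagonal part of the true-score variance is the same as above.
True-score variance = [0.70 + 0.68] − 0.58 = 1.38 − 0.58 = 0.8.
Reliability = 0.8 / 1.42 = 0.563.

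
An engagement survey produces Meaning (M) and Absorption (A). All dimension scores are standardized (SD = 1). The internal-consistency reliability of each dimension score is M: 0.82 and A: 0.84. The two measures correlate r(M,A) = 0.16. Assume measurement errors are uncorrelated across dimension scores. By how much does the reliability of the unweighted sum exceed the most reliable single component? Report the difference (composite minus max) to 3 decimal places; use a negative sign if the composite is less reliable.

Var(sum) = 2 + 0.32 = 2.32; true-score variance = 1.66 + 0.32 = 1.98; composite reliability = 0.8534.
Max component reliability = 0.8400.
Difference = 0.8534 − 0.8400 = 0.013.

0.013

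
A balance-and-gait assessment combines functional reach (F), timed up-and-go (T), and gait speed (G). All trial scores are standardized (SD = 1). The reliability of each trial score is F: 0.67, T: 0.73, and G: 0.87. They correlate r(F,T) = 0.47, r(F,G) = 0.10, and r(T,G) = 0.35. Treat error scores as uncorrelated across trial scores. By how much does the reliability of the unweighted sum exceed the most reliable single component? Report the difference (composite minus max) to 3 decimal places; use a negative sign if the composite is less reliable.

-0.021

Var(sum) = 3 + 1.84 = 4.84; true-score variance = 2.27 + 1.84 = 4.11; composite reliability = 0.8492.
Max component reliability = 0.8700.
Difference = 0.8492 − 0.8700 = -0.021.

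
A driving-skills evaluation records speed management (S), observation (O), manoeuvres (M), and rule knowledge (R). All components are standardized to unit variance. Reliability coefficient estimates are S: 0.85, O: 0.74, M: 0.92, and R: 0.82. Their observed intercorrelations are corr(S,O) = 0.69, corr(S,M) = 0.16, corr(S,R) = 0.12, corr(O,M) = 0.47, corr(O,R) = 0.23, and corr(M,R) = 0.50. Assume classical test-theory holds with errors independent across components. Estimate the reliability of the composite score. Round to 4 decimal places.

Var(S+O+M+R) = 4 + 2·[0.69 + 0.16 + 0.12 + 0.47 + 0.23 + 0.50] = 4 + 4.34 = 8.34.
Because errors are independent across components, Cov(Tᵢ,Tⱼ) = Cov(Xᵢ,Xⱼ); the off-diagonal part of the true-score variance is the same as above.
True-score variance = [0.85 + 0.74 + 0.92 + 0.82] + 4.34 = 3.33 + 4.34 = 7.67.
Reliability = 7.67 / 8.34 = 0.9197.

0.9197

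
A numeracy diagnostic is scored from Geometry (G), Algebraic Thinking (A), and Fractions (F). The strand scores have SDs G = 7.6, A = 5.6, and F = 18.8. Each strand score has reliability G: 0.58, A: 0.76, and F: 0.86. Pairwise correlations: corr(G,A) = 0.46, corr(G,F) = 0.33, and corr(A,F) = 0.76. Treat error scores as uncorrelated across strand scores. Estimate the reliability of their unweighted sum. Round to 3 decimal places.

Var(G+A+F) = 7.6² + 5.6² + 18.8² + 2·[7.6·5.6·0.46 + 7.6·18.8·0.33 + 5.6·18.8·0.76] = 442.56 + 293.482 = 736.042.
Under uncorrelated errors the observed covariances equal the true-score covariances, so only the own-variance terms attenuate.
True-score variance = [7.6²·0.58 + 5.6²·0.76 + 18.8²·0.86] + 293.482 = 361.293 + 293.482 = 654.774.
Reliability = 654.774 / 736.042 = 0.890.

0.890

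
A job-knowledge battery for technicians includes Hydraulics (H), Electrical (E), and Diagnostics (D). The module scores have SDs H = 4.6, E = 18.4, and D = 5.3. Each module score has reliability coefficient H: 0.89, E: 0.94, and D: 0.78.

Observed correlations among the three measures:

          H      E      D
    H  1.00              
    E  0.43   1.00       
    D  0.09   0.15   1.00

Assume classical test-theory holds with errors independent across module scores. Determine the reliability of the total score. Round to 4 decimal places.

Var(H+E+D) = 4.6² + 18.4² + 5.3² + 2·[4.6·18.4·0.43 + 4.6·5.3·0.09 + 18.4·5.3·0.15] = 387.81 + 106.435 = 494.245.
Under uncorrelated errors the observed covariances equal the true-score covariances, so only the own-variance terms attenuate.
True-score variance = [4.6²·0.89 + 18.4²·0.94 + 5.3²·0.78] + 106.435 = 358.989 + 106.435 = 465.424.
Reliability = 465.424 / 494.245 = 0.9417.

0.9417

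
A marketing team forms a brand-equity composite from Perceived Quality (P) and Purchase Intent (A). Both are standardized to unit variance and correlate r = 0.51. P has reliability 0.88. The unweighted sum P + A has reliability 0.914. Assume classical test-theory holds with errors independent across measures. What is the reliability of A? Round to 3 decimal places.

0.860

Var(P+A) = 2 + 2·0.51 = 3.020.
True-score variance = ρ_P + ρ_A + 2·0.51, so 0.914 = (0.88 + ρ_A + 1.02) / 3.020.
ρ_A = 0.914·3.020 − 0.88 − 1.02 = 0.860.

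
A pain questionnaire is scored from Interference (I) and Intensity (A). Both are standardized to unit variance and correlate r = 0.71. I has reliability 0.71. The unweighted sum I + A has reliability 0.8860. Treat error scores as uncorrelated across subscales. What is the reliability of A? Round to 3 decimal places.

0.900

Var(I+A) = 2 + 2·0.71 = 3.420.
True-score variance = ρ_I + ρ_A + 2·0.71, so 0.8860 = (0.71 + ρ_A + 1.42) / 3.420.
ρ_A = 0.8860·3.420 − 0.71 − 1.42 = 0.900.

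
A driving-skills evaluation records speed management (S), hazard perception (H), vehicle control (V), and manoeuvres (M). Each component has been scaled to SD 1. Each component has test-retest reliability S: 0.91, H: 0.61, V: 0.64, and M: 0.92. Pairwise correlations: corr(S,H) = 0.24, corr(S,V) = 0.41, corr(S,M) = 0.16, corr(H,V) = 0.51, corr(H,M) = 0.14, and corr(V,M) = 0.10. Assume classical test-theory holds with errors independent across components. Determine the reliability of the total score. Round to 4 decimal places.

Var(S+H+V+M) = 4 + 2·[0.24 + 0.41 + 0.16 + 0.51 + 0.14 + 0.10] = 4 + 3.12 = 7.12.
With uncorrelated errors the cross-covariances are all true-score covariance, so they carry over unchanged; only the diagonal terms shrink to ρᵢσᵢ².
True-score variance = [0.91 + 0.61 + 0.64 + 0.92] + 3.12 = 3.08 + 3.12 = 6.2.
Reliability = 6.2 / 7.12 = 0.8708.

0.8708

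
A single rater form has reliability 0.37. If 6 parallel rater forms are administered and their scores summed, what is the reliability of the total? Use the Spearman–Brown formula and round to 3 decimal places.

ρ_k = kρ / (1 + (k−1)ρ) = 6·0.37 / (1 + 5·0.37) = 2.220 / 2.850 = 0.779.

0.779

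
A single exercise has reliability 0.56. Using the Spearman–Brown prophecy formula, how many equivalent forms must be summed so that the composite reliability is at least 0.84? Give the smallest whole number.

k ≥ ρ*(1−ρ₁)/(ρ₁(1−ρ*)) = 0.84·0.44 / (0.56·0.16) = 4.125.
Smallest integer k = 5.

5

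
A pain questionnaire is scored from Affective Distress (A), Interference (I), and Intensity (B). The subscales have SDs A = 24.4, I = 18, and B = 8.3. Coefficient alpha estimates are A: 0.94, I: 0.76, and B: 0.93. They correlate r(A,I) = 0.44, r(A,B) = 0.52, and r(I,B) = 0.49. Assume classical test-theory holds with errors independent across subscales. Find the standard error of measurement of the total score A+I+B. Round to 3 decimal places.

Var(total) = 988.25 + 743.529 = 1731.78.
True-score variance = 869.946 + 743.529 = 1613.47, so reliability = 0.9317.
Error variance = 1731.78 − 1613.47 = 118.304; SEM = √118.304 = 10.877.

10.877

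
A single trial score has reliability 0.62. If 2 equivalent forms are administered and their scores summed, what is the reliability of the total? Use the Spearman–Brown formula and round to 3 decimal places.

ρ_k = kρ / (1 + (k−1)ρ) = 2·0.62 / (1 + 1·0.62) = 1.240 / 1.620 = 0.765.

0.765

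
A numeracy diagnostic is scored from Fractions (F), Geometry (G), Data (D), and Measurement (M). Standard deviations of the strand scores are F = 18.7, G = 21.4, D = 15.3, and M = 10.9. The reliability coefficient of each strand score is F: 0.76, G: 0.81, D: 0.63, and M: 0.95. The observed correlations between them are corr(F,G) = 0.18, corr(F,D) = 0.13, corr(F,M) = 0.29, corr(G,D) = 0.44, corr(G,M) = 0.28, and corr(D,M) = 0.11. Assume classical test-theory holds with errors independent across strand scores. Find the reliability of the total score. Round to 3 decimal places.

0.865

Var(F+G+D+M) = 18.7² + 21.4² + 15.3² + 10.9² + 2·[18.7·21.4·0.18 + 18.7·15.3·0.13 + 18.7·10.9·0.29 + 21.4·15.3·0.44 + 21.4·10.9·0.28 + 15.3·10.9·0.11] = 1160.55 + 792.119 = 1952.67.
Under uncorrelated errors the observed covariances equal the true-score covariances, so only the own-variance terms attenuate.
True-score variance = [18.7²·0.76 + 21.4²·0.81 + 15.3²·0.63 + 10.9²·0.95] + 792.119 = 897.058 + 792.119 = 1689.18.
Reliability = 1689.18 / 1952.67 = 0.865.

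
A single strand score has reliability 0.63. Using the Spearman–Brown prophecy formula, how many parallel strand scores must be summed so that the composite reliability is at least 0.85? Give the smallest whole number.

k ≥ ρ*(1−ρ₁)/(ρ₁(1−ρ*)) = 0.85·0.37 / (0.63·0.15) = 3.328.
Smallest integer k = 4.

4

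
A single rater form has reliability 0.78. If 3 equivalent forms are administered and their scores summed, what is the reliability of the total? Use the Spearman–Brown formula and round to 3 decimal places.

ρ_k = kρ / (1 + (k−1)ρ) = 3·0.78 / (1 + 2·0.78) = 2.340 / 2.560 = 0.914.

0.914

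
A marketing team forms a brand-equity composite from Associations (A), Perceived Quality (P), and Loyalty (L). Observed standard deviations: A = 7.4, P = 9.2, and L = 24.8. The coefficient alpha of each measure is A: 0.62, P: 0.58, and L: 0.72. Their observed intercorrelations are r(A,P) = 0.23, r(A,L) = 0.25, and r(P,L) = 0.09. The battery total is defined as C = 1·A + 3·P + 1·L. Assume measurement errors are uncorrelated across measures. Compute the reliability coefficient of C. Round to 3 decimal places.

Var(C) = 7.4² + 3²·9.2² + 24.8² + 2·[3·7.4·9.2·0.23 + 7.4·24.8·0.25 + 3·9.2·24.8·0.09] = 1431.56 + 308.917 = 1740.48.
With uncorrelated errors the cross-covariances are all true-score covariance, so they carry over unchanged; only the diagonal terms shrink to ρᵢσᵢ².
True-score variance = [7.4²·0.62 + 3²·9.2²·0.58 + 24.8²·0.72] + 308.917 = 918.601 + 308.917 = 1227.52.
Reliability = 1227.52 / 1740.48 = 0.705.

0.705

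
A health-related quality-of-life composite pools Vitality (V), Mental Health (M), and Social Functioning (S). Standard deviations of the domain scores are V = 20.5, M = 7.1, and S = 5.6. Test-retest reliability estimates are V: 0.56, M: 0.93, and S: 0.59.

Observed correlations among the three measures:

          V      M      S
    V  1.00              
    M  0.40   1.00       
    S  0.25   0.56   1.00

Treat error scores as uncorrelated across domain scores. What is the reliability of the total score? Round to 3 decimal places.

0.721

Var(V+M+S) = 20.5² + 7.1² + 5.6² + 2·[20.5·7.1·0.40 + 20.5·5.6·0.25 + 7.1·5.6·0.56] = 502.02 + 218.371 = 720.391.
With uncorrelated errors the cross-covariances are all true-score covariance, so they carry over unchanged; only the diagonal terms shrink to ρᵢσᵢ².
True-score variance = [20.5²·0.56 + 7.1²·0.93 + 5.6²·0.59] + 218.371 = 300.724 + 218.371 = 519.095.
Reliability = 519.095 / 720.391 = 0.721.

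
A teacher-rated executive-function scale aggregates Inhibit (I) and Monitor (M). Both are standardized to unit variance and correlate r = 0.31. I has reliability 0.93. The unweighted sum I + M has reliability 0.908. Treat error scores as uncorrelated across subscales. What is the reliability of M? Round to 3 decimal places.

0.829

Var(I+M) = 2 + 2·0.31 = 2.620.
True-score variance = ρ_I + ρ_M + 2·0.31, so 0.908 = (0.93 + ρ_M + 0.62) / 2.620.
ρ_M = 0.908·2.620 − 0.93 − 0.62 = 0.829.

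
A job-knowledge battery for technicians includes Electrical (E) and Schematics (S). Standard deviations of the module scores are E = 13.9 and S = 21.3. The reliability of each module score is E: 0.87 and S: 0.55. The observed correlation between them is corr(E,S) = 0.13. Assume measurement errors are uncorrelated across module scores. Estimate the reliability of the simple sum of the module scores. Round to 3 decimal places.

0.683

Var(E+S) = 13.9² + 21.3² + 2·[13.9·21.3·0.13] = 646.9 + 76.9782 = 723.878.
Under uncorrelated errors the observed covariances equal the true-score covariances, so only the own-variance terms attenuate.
True-score variance = [13.9²·0.87 + 21.3²·0.55] + 76.9782 = 417.622 + 76.9782 = 494.6.
Reliability = 494.6 / 723.878 = 0.683.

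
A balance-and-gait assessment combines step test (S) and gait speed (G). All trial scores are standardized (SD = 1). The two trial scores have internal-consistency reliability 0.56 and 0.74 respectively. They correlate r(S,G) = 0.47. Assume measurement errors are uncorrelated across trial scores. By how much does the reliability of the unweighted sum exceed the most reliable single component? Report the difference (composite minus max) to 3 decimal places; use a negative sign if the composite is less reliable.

0.022

Var(sum) = 2 + 0.94 = 2.94; true-score variance = 1.3 + 0.94 = 2.24; composite reliability = 0.7619.
Max component reliability = 0.7400.
Difference = 0.7619 − 0.7400 = 0.022.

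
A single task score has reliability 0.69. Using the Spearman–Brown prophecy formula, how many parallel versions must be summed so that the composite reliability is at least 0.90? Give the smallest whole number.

k ≥ ρ*(1−ρ₁)/(ρ₁(1−ρ*)) = 0.90·0.31 / (0.69·0.10) = 4.043.
Smallest integer k = 5.

5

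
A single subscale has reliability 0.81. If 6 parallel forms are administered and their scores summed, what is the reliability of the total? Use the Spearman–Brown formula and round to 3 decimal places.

ρ_k = kρ / (1 + (k−1)ρ) = 6·0.81 / (1 + 5·0.81) = 4.860 / 5.050 = 0.962.

0.962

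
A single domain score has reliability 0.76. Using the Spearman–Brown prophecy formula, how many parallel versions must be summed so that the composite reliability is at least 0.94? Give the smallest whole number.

5

k ≥ ρ*(1−ρ₁)/(ρ₁(1−ρ*)) = 0.94·0.24 / (0.76·0.06) = 4.947.
Smallest integer k = 5.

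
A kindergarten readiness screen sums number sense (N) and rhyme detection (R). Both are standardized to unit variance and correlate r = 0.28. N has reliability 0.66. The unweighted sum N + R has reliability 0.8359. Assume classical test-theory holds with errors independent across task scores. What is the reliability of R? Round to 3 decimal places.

0.920

Var(N+R) = 2 + 2·0.28 = 2.560.
True-score variance = ρ_N + ρ_R + 2·0.28, so 0.8359 = (0.66 + ρ_R + 0.56) / 2.560.
ρ_R = 0.8359·2.560 − 0.66 − 0.56 = 0.920.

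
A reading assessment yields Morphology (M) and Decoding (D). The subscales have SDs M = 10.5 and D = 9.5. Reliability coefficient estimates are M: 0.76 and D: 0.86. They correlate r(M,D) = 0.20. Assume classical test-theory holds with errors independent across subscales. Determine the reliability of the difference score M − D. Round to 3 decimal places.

0.757

Var(M−D) = 10.5² + 9.5² − 2·10.5·9.5·0.20 = 200.5 − 39.9 = 160.6.
Because errors are independent across components, Cov(Tᵢ,Tⱼ) = Cov(Xᵢ,Xⱼ); the off-diagonal part of the true-score variance is the same as above.
True-score variance = [10.5²·0.76 + 9.5²·0.86] − 39.9 = 161.405 − 39.9 = 121.505.
Reliability = 121.505 / 160.6 = 0.757.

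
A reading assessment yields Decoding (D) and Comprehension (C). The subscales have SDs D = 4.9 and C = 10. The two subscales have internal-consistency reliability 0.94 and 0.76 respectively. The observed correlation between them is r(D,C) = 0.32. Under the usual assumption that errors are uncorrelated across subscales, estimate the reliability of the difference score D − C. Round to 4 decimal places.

0.7254

Var(D−C) = 4.9² + 10² − 2·4.9·10·0.32 = 124.01 − 31.36 = 92.65.
Because errors are independent across components, Cov(Tᵢ,Tⱼ) = Cov(Xᵢ,Xⱼ); the off-diagonal part of the true-score variance is the same as above.
True-score variance = [4.9²·0.94 + 10²·0.76] − 31.36 = 98.5694 − 31.36 = 67.2094.
Reliability = 67.2094 / 92.65 = 0.7254.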